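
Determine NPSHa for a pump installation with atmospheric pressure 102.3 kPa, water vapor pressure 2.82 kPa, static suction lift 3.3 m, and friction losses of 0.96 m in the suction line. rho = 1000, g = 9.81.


NPSHa = p_atm/(rho*g) - z_s - hf_s - p_vap/(rho*g).
p_atm/(rho*g) = 102.3*1000 / (1000*9.81) = 10.428 m.
p_vap/(rho*g) = 2.82*1000 / (1000*9.81) = 0.287 m.
NPSHa = 10.428 - 3.3 - 0.96 - 0.287
      = 5.88 m.

5.88


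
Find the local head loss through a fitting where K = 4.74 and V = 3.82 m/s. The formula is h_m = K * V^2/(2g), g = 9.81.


Minor loss formula: h_m = K * V^2/(2g).
V^2 = 3.82^2 = 14.5924.
V^2/(2g) = 14.5924 / 19.62 = 0.7438 m.
h_m = 4.74 * 0.7438 = 3.5254 m.

3.5254


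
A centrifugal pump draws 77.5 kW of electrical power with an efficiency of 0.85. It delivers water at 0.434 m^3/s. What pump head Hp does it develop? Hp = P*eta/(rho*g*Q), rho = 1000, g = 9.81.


Pump head formula: Hp = P * eta / (rho * g * Q).
Numerator: P * eta = 77.5 * 1000 * 0.85 = 65875.0 W.
Denominator: rho * g * Q = 1000 * 9.81 * 0.434 = 4257.54.
Hp = 65875.0 / 4257.54 = 15.47 m.

15.47


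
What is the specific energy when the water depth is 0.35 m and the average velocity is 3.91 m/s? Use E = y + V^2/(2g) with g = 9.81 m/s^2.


Specific energy E = y + V^2/(2g).
Velocity head = V^2/(2g) = 3.91^2 / (2*9.81) = 15.2881 / 19.62 = 0.7792 m.
E = 0.35 + 0.7792 = 1.1292 m.

1.1292


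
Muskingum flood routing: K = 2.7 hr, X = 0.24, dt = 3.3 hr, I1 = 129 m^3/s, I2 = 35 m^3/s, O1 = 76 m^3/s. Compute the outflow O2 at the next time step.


Muskingum coefficients:
denom = 2*K*(1-X) + dt = 2*2.7*(1-0.24) + 3.3 = 7.404.
C0 = (dt - 2*K*X)/denom = (3.3 - 2*2.7*0.24)/7.404 = 0.2707.
C1 = (dt + 2*K*X)/denom = (3.3 + 2*2.7*0.24)/7.404 = 0.6207.
C2 = (2*K*(1-X) - dt)/denom = 0.1086.
O2 = C0*I2 + C1*I1 + C2*O1
   = 0.2707*35 + 0.6207*129 + 0.1086*76
   = 97.8 m^3/s.

97.8


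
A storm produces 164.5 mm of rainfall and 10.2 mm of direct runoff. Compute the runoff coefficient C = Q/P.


The runoff coefficient C = runoff depth / rainfall depth.
C = 10.2 / 164.5
  = 0.062.

0.062


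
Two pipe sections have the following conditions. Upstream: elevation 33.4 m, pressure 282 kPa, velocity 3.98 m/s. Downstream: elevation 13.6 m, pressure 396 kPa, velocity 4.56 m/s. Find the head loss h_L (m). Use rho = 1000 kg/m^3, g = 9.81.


Total head at each section: H = z + p/(rho*g) + V^2/(2g).
H1 = 33.4 + 282*1000/(1000*9.81) + 3.98^2/(2*9.81)
   = 33.4 + 28.746 + 0.8074
   = 62.954 m.
H2 = 13.6 + 396*1000/(1000*9.81) + 4.56^2/(2*9.81)
   = 13.6 + 40.367 + 1.0598
   = 55.027 m.
h_L = H1 - H2 = 62.954 - 55.027 = 7.927 m.

7.927


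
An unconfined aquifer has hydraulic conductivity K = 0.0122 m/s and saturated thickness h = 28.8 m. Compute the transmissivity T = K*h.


Transmissivity is defined as T = K * h.
T = 0.0122 * 28.8
  = 0.3514 m^2/s.

0.3514


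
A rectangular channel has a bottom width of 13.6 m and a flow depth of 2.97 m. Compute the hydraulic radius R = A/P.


For a rectangular section:
Flow area A = b * y = 13.6 * 2.97 = 40.39 m^2.
Wetted perimeter P = b + 2y = 13.6 + 2*2.97 = 19.54 m.
Hydraulic radius R = A/P = 40.39 / 19.54 = 2.0671 m.

2.0671


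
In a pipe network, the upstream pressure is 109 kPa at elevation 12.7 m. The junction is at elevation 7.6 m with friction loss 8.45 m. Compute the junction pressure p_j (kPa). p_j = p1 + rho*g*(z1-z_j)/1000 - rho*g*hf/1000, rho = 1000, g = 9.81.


Junction pressure: p_j = p1 + rho*g*(z1 - z_j)/1000 - rho*g*hf/1000.
Elevation term = 1000*9.81*(12.7 - 7.6)/1000 = 50.031 kPa.
Friction term = 1000*9.81*8.45/1000 = 82.894 kPa.
p_j = 109 + 50.031 - 82.894 = 76.14 kPa.

76.14


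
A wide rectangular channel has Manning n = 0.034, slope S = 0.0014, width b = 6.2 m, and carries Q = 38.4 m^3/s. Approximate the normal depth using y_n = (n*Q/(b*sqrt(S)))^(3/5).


We use the wide-channel approximation y_n = (n*Q/(b*sqrt(S)))^(3/5).
sqrt(S) = sqrt(0.0014) = 0.037417.
Numerator: n*Q = 0.034 * 38.4 = 1.3056.
Denominator: b*sqrt(S) = 6.2 * 0.037417 = 0.231985.
arg = 5.628.
y_n = 5.628^(3/5) = 2.8198 m.

2.8198


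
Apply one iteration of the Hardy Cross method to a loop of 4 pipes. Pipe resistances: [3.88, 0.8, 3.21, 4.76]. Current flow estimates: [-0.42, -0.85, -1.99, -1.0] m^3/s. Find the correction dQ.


Numerator terms (r*Q*|Q|): 3.88*-0.42*|-0.42| = -0.6844; 0.8*-0.85*|-0.85| = -0.578; 3.21*-1.99*|-1.99| = -12.7119; 4.76*-1.0*|-1.0| = -4.76.
Sum of numerator = -18.7344.
Denominator terms (r*|Q|): 3.88*|-0.42| = 1.6296; 0.8*|-0.85| = 0.68; 3.21*|-1.99| = 6.3879; 4.76*|-1.0| = 4.76.
2 * sum of denominator = 2 * 13.4575 = 26.915.
dQ = --18.7344 / 26.915 = 0.6961 m^3/s.

0.6961


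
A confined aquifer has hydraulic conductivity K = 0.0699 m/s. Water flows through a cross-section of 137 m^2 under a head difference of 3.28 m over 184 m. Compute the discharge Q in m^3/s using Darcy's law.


Darcy's law: Q = K * A * i, where i = dh/L.
Hydraulic gradient i = 3.28 / 184 = 0.017826.
Q = 0.0699 * 137 * 0.017826
  = 0.1707 m^3/s.

0.1707


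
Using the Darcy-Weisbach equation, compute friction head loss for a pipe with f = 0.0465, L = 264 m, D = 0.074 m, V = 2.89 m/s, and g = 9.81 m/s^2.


Darcy-Weisbach equation: h_f = f * (L/D) * V^2/(2g).
f * L/D = 0.0465 * 264/0.074 = 165.8919.
V^2/(2g) = 2.89^2 / (2*9.81) = 8.3521 / 19.62 = 0.4257 m.
h_f = 165.8919 * 0.4257 = 70.619 m.

70.619


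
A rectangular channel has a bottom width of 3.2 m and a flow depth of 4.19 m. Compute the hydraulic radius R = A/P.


For a rectangular section:
Flow area A = b * y = 3.2 * 4.19 = 13.41 m^2.
Wetted perimeter P = b + 2y = 3.2 + 2*4.19 = 11.58 m.
Hydraulic radius R = A/P = 13.41 / 11.58 = 1.1579 m.

1.1579


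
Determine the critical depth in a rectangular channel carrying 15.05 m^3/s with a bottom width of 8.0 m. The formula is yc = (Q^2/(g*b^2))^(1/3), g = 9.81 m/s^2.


Using yc = (Q^2 / (g * b^2))^(1/3):
Q^2 = 15.05^2 = 226.5.
g * b^2 = 9.81 * 8.0^2 = 9.81 * 64.0 = 627.84.
Q^2 / (g*b^2) = 226.5 / 627.84 = 0.3608.
yc = 0.3608^(1/3) = 0.7119 m.

0.7119


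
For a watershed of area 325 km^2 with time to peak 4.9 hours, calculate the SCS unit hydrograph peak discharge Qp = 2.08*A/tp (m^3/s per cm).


SCS formula: Qp = 2.08 * A / tp.
Qp = 2.08 * 325 / 4.9
   = 676.0 / 4.9
   = 137.96 m^3/s per cm.

137.96


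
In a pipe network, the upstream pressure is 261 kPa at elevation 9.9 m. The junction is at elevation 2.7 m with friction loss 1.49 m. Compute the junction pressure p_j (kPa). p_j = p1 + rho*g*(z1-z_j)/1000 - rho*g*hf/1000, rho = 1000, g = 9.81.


Junction pressure: p_j = p1 + rho*g*(z1 - z_j)/1000 - rho*g*hf/1000.
Elevation term = 1000*9.81*(9.9 - 2.7)/1000 = 70.632 kPa.
Friction term = 1000*9.81*1.49/1000 = 14.617 kPa.
p_j = 261 + 70.632 - 14.617 = 317.02 kPa.

317.02


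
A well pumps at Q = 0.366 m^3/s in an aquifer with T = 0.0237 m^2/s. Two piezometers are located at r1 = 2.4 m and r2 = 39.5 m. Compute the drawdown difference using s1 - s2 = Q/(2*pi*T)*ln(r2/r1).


Thiem equation: s1 - s2 = Q/(2*pi*T) * ln(r2/r1).
ln(r2/r1) = ln(39.5/2.4) = 2.8008.
Q/(2*pi*T) = 0.366 / (2*pi*0.0237) = 0.366 / 0.1489 = 2.4578.
s1 - s2 = 2.4578 * 2.8008 = 6.884 m.

6.884


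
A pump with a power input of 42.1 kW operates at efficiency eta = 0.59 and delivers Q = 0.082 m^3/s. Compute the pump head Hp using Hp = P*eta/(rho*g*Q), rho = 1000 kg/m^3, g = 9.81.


Pump head formula: Hp = P * eta / (rho * g * Q).
Numerator: P * eta = 42.1 * 1000 * 0.59 = 24839.0 W.
Denominator: rho * g * Q = 1000 * 9.81 * 0.082 = 804.42.
Hp = 24839.0 / 804.42 = 30.88 m.

30.88


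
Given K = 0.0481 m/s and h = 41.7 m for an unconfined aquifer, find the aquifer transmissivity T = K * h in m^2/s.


Transmissivity is defined as T = K * h.
T = 0.0481 * 41.7
  = 2.0058 m^2/s.

2.0058


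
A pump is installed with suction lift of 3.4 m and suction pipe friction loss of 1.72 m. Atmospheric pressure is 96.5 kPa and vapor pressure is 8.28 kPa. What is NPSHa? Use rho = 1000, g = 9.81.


NPSHa = p_atm/(rho*g) - z_s - hf_s - p_vap/(rho*g).
p_atm/(rho*g) = 96.5*1000 / (1000*9.81) = 9.837 m.
p_vap/(rho*g) = 8.28*1000 / (1000*9.81) = 0.844 m.
NPSHa = 9.837 - 3.4 - 1.72 - 0.844
      = 3.87 m.

3.87


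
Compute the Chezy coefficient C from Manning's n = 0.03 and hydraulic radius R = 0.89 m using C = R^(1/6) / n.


The Chezy coefficient relates to Manning's n through C = R^(1/6) / n.
R^(1/6) = 0.89^(1/6) = 0.980765.
C = 0.980765 / 0.03 = 32.69 m^(1/2)/s.

32.69


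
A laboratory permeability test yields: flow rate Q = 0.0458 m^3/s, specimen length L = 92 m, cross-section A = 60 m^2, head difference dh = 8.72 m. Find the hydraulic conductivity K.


From K = Q*L / (A*dh):
Numerator: Q*L = 0.0458 * 92 = 4.2136.
Denominator: A*dh = 60 * 8.72 = 523.2.
K = 4.2136 / 523.2 = 0.008054 m/s.

0.008054


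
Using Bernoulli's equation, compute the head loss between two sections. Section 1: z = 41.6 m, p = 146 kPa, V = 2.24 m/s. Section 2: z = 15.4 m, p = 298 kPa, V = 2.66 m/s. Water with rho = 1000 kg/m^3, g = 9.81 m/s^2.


Total head at each section: H = z + p/(rho*g) + V^2/(2g).
H1 = 41.6 + 146*1000/(1000*9.81) + 2.24^2/(2*9.81)
   = 41.6 + 14.883 + 0.2557
   = 56.739 m.
H2 = 15.4 + 298*1000/(1000*9.81) + 2.66^2/(2*9.81)
   = 15.4 + 30.377 + 0.3606
   = 46.138 m.
h_L = H1 - H2 = 56.739 - 46.138 = 10.601 m.

10.601


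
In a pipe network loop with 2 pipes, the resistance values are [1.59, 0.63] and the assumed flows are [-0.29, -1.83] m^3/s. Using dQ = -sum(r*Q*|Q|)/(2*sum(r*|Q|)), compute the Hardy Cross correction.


Numerator terms (r*Q*|Q|): 1.59*-0.29*|-0.29| = -0.1337; 0.63*-1.83*|-1.83| = -2.1098.
Sum of numerator = -2.2435.
Denominator terms (r*|Q|): 1.59*|-0.29| = 0.4611; 0.63*|-1.83| = 1.1529.
2 * sum of denominator = 2 * 1.614 = 3.228.
dQ = --2.2435 / 3.228 = 0.695 m^3/s.

0.695


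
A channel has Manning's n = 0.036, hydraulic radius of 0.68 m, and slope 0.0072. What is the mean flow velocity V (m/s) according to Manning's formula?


Manning's equation gives V = (1/n) * R^(2/3) * S^(1/2).
First, compute R^(2/3) = 0.68^(2/3) = 0.7733.
Next, S^(1/2) = 0.0072^(1/2) = 0.084853.
Then 1/n = 1/0.036 = 27.78.
V = 27.78 * 0.7733 * 0.084853 = 1.8226 m/s.

1.8226


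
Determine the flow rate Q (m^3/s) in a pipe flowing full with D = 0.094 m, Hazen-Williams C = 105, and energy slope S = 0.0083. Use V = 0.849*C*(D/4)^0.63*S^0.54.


For a full circular pipe, R = D/4 = 0.094/4 = 0.0235 m.
V = 0.849 * 105 * 0.0235^0.63 * 0.0083^0.54
  = 0.849 * 105 * 0.09414 * 0.075215
  = 0.6312 m/s.
Pipe area A = pi*D^2/4 = pi*0.094^2/4 = 0.0069 m^2.
Q = A * V = 0.0069 * 0.6312 = 0.0044 m^3/s.

0.0044


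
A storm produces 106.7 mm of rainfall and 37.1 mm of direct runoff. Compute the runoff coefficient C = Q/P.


The runoff coefficient C = runoff depth / rainfall depth.
C = 37.1 / 106.7
  = 0.3477.

0.3477


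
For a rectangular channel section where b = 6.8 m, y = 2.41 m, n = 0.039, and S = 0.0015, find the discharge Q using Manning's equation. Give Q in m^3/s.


For a rectangular channel, the cross-sectional area A = b * y = 6.8 * 2.41 = 16.39 m^2.
The wetted perimeter P = b + 2y = 6.8 + 2*2.41 = 11.62 m.
Hydraulic radius R = A/P = 16.39/11.62 = 1.4103 m.
Velocity V = (1/n)*R^(2/3)*S^(1/2) = (1/0.039)*1.4103^(2/3)*0.0015^(1/2) = 1.2489 m/s.
Discharge Q = A * V = 16.39 * 1.2489 = 20.467 m^3/s.

20.467


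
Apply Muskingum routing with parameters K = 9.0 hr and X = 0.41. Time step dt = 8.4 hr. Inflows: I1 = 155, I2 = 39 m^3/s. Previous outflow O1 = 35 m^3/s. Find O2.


Muskingum coefficients:
denom = 2*K*(1-X) + dt = 2*9.0*(1-0.41) + 8.4 = 19.02.
C0 = (dt - 2*K*X)/denom = (8.4 - 2*9.0*0.41)/19.02 = 0.0536.
C1 = (dt + 2*K*X)/denom = (8.4 + 2*9.0*0.41)/19.02 = 0.8297.
C2 = (2*K*(1-X) - dt)/denom = 0.1167.
O2 = C0*I2 + C1*I1 + C2*O1
   = 0.0536*39 + 0.8297*155 + 0.1167*35
   = 134.77 m^3/s.

134.77


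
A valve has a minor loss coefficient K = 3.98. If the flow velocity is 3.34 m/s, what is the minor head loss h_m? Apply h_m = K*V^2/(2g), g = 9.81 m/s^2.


Minor loss formula: h_m = K * V^2/(2g).
V^2 = 3.34^2 = 11.1556.
V^2/(2g) = 11.1556 / 19.62 = 0.5686 m.
h_m = 3.98 * 0.5686 = 2.263 m.

2.263


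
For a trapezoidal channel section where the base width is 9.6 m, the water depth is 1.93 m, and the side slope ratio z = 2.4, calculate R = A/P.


For a trapezoidal section with side slope z:
A = (b + z*y)*y = (9.6 + 2.4*1.93)*1.93 = 27.468 m^2.
P = b + 2*y*sqrt(1 + z^2) = 9.6 + 2*1.93*sqrt(1 + 2.4^2) = 19.636 m.
R = A/P = 27.468 / 19.636 = 1.3988 m.

1.3988


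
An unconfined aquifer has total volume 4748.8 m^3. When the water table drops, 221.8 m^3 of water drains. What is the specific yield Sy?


Specific yield Sy = Volume drained / Total volume.
Sy = 221.8 / 4748.8
   = 0.0467.

0.0467


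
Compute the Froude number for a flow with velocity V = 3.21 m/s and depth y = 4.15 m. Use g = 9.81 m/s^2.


The Froude number is defined as Fr = V / sqrt(g*y).
g*y = 9.81 * 4.15 = 40.7115.
sqrt(g*y) = sqrt(40.7115) = 6.3806.
Fr = 3.21 / 6.3806 = 0.5031.

0.5031


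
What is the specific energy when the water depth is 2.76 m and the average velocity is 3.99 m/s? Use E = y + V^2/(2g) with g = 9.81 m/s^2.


Specific energy E = y + V^2/(2g).
Velocity head = V^2/(2g) = 3.99^2 / (2*9.81) = 15.9201 / 19.62 = 0.8114 m.
E = 2.76 + 0.8114 = 3.5714 m.

3.5714


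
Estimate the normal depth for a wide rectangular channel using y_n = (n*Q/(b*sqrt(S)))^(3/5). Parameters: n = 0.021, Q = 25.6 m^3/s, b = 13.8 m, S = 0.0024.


We use the wide-channel approximation y_n = (n*Q/(b*sqrt(S)))^(3/5).
sqrt(S) = sqrt(0.0024) = 0.04899.
Numerator: n*Q = 0.021 * 25.6 = 0.5376.
Denominator: b*sqrt(S) = 13.8 * 0.04899 = 0.676062.
arg = 0.7952.
y_n = 0.7952^(3/5) = 0.8715 m.

0.8715


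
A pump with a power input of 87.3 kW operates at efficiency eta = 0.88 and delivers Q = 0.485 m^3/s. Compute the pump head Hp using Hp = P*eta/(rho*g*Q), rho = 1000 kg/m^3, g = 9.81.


Pump head formula: Hp = P * eta / (rho * g * Q).
Numerator: P * eta = 87.3 * 1000 * 0.88 = 76824.0 W.
Denominator: rho * g * Q = 1000 * 9.81 * 0.485 = 4757.85.
Hp = 76824.0 / 4757.85 = 16.15 m.

16.15


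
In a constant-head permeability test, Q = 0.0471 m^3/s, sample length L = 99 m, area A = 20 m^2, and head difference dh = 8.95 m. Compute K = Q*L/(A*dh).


From K = Q*L / (A*dh):
Numerator: Q*L = 0.0471 * 99 = 4.6629.
Denominator: A*dh = 20 * 8.95 = 179.0.
K = 4.6629 / 179.0 = 0.02605 m/s.

0.02605


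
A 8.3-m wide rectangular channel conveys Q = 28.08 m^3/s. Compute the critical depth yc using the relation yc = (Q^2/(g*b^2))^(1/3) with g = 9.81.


Using yc = (Q^2 / (g * b^2))^(1/3):
Q^2 = 28.08^2 = 788.49.
g * b^2 = 9.81 * 8.3^2 = 9.81 * 68.89 = 675.81.
Q^2 / (g*b^2) = 788.49 / 675.81 = 1.1667.
yc = 1.1667^(1/3) = 1.0527 m.

1.0527


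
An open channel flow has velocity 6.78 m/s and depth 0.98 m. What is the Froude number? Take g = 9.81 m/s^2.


The Froude number is defined as Fr = V / sqrt(g*y).
g*y = 9.81 * 0.98 = 9.6138.
sqrt(g*y) = sqrt(9.6138) = 3.1006.
Fr = 6.78 / 3.1006 = 2.1867.

2.1867


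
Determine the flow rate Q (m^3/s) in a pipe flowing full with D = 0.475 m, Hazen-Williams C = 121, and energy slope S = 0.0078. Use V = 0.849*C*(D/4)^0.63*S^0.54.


For a full circular pipe, R = D/4 = 0.475/4 = 0.1187 m.
V = 0.849 * 121 * 0.1187^0.63 * 0.0078^0.54
  = 0.849 * 121 * 0.261228 * 0.072733
  = 1.9518 m/s.
Pipe area A = pi*D^2/4 = pi*0.475^2/4 = 0.1772 m^2.
Q = A * V = 0.1772 * 1.9518 = 0.3459 m^3/s.

0.3459


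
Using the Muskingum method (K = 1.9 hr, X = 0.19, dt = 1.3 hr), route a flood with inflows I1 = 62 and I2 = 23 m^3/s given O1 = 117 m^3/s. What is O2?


Muskingum coefficients:
denom = 2*K*(1-X) + dt = 2*1.9*(1-0.19) + 1.3 = 4.378.
C0 = (dt - 2*K*X)/denom = (1.3 - 2*1.9*0.19)/4.378 = 0.132.
C1 = (dt + 2*K*X)/denom = (1.3 + 2*1.9*0.19)/4.378 = 0.4619.
C2 = (2*K*(1-X) - dt)/denom = 0.4061.
O2 = C0*I2 + C1*I1 + C2*O1
   = 0.132*23 + 0.4619*62 + 0.4061*117
   = 79.19 m^3/s.

79.19


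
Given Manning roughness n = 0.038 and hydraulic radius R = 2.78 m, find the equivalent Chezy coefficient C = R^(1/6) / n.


The Chezy coefficient relates to Manning's n through C = R^(1/6) / n.
R^(1/6) = 2.78^(1/6) = 1.185789.
C = 1.185789 / 0.038 = 31.2 m^(1/2)/s.

31.2


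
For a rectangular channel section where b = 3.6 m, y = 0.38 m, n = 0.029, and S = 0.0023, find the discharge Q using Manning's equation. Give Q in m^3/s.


For a rectangular channel, the cross-sectional area A = b * y = 3.6 * 0.38 = 1.37 m^2.
The wetted perimeter P = b + 2y = 3.6 + 2*0.38 = 4.36 m.
Hydraulic radius R = A/P = 1.37/4.36 = 0.3138 m.
Velocity V = (1/n)*R^(2/3)*S^(1/2) = (1/0.029)*0.3138^(2/3)*0.0023^(1/2) = 0.7636 m/s.
Discharge Q = A * V = 1.37 * 0.7636 = 1.045 m^3/s.

1.045


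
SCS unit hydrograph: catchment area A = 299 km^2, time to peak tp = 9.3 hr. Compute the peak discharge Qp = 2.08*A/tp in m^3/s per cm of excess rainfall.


SCS formula: Qp = 2.08 * A / tp.
Qp = 2.08 * 299 / 9.3
   = 621.92 / 9.3
   = 66.87 m^3/s per cm.

66.87


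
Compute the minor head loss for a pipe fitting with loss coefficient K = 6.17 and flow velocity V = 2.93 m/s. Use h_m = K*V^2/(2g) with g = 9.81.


Minor loss formula: h_m = K * V^2/(2g).
V^2 = 2.93^2 = 8.5849.
V^2/(2g) = 8.5849 / 19.62 = 0.4376 m.
h_m = 6.17 * 0.4376 = 2.6997 m.

2.6997


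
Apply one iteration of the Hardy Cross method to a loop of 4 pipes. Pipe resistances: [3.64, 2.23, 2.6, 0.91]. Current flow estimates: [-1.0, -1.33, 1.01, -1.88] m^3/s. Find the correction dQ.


Numerator terms (r*Q*|Q|): 3.64*-1.0*|-1.0| = -3.64; 2.23*-1.33*|-1.33| = -3.9446; 2.6*1.01*|1.01| = 2.6523; 0.91*-1.88*|-1.88| = -3.2163.
Sum of numerator = -8.1487.
Denominator terms (r*|Q|): 3.64*|-1.0| = 3.64; 2.23*|-1.33| = 2.9659; 2.6*|1.01| = 2.626; 0.91*|-1.88| = 1.7108.
2 * sum of denominator = 2 * 10.9427 = 21.8854.
dQ = --8.1487 / 21.8854 = 0.3723 m^3/s.

0.3723


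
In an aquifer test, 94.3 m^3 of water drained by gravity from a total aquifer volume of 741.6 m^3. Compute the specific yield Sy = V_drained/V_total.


Specific yield Sy = Volume drained / Total volume.
Sy = 94.3 / 741.6
   = 0.1272.

0.1272


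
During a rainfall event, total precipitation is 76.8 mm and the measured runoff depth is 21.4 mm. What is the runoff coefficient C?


The runoff coefficient C = runoff depth / rainfall depth.
C = 21.4 / 76.8
  = 0.2786.

0.2786


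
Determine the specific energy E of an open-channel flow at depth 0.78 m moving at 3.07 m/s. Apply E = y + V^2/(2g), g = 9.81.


Specific energy E = y + V^2/(2g).
Velocity head = V^2/(2g) = 3.07^2 / (2*9.81) = 9.4249 / 19.62 = 0.4804 m.
E = 0.78 + 0.4804 = 1.2604 m.

1.2604


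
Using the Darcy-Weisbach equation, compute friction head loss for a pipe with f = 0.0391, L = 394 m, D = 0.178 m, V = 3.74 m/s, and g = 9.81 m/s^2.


Darcy-Weisbach equation: h_f = f * (L/D) * V^2/(2g).
f * L/D = 0.0391 * 394/0.178 = 86.5472.
V^2/(2g) = 3.74^2 / (2*9.81) = 13.9876 / 19.62 = 0.7129 m.
h_f = 86.5472 * 0.7129 = 61.702 m.

61.702


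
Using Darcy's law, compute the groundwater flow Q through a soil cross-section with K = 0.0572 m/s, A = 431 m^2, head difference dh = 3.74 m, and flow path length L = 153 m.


Darcy's law: Q = K * A * i, where i = dh/L.
Hydraulic gradient i = 3.74 / 153 = 0.024444.
Q = 0.0572 * 431 * 0.024444
  = 0.6026 m^3/s.

0.6026


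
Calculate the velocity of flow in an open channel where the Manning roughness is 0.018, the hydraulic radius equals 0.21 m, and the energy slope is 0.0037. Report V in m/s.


Manning's equation gives V = (1/n) * R^(2/3) * S^(1/2).
First, compute R^(2/3) = 0.21^(2/3) = 0.3533.
Next, S^(1/2) = 0.0037^(1/2) = 0.060828.
Then 1/n = 1/0.018 = 55.56.
V = 55.56 * 0.3533 * 0.060828 = 1.1939 m/s.

1.1939


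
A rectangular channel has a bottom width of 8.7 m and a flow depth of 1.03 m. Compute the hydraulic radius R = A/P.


For a rectangular section:
Flow area A = b * y = 8.7 * 1.03 = 8.96 m^2.
Wetted perimeter P = b + 2y = 8.7 + 2*1.03 = 10.76 m.
Hydraulic radius R = A/P = 8.96 / 10.76 = 0.8328 m.

0.8328


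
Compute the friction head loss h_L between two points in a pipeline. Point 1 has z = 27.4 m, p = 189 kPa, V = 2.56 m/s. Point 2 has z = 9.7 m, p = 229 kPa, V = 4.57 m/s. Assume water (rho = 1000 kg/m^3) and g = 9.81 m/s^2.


Total head at each section: H = z + p/(rho*g) + V^2/(2g).
H1 = 27.4 + 189*1000/(1000*9.81) + 2.56^2/(2*9.81)
   = 27.4 + 19.266 + 0.334
   = 47.0 m.
H2 = 9.7 + 229*1000/(1000*9.81) + 4.57^2/(2*9.81)
   = 9.7 + 23.344 + 1.0645
   = 34.108 m.
h_L = H1 - H2 = 47.0 - 34.108 = 12.892 m.

12.892


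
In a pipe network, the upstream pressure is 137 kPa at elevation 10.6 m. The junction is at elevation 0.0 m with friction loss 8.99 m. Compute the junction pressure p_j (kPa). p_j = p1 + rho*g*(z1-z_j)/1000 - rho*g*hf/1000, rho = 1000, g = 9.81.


Junction pressure: p_j = p1 + rho*g*(z1 - z_j)/1000 - rho*g*hf/1000.
Elevation term = 1000*9.81*(10.6 - 0.0)/1000 = 103.986 kPa.
Friction term = 1000*9.81*8.99/1000 = 88.192 kPa.
p_j = 137 + 103.986 - 88.192 = 152.79 kPa.

152.79


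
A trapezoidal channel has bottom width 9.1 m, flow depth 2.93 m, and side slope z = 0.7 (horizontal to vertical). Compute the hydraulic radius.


For a trapezoidal section with side slope z:
A = (b + z*y)*y = (9.1 + 0.7*2.93)*2.93 = 32.672 m^2.
P = b + 2*y*sqrt(1 + z^2) = 9.1 + 2*2.93*sqrt(1 + 0.7^2) = 16.253 m.
R = A/P = 32.672 / 16.253 = 2.0102 m.

2.0102


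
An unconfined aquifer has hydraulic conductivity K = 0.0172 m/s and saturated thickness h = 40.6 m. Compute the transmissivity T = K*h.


Transmissivity is defined as T = K * h.
T = 0.0172 * 40.6
  = 0.6983 m^2/s.

0.6983


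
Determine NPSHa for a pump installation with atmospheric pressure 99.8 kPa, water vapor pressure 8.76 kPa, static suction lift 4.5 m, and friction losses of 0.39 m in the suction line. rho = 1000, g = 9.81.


NPSHa = p_atm/(rho*g) - z_s - hf_s - p_vap/(rho*g).
p_atm/(rho*g) = 99.8*1000 / (1000*9.81) = 10.173 m.
p_vap/(rho*g) = 8.76*1000 / (1000*9.81) = 0.893 m.
NPSHa = 10.173 - 4.5 - 0.39 - 0.893
      = 4.39 m.

4.39


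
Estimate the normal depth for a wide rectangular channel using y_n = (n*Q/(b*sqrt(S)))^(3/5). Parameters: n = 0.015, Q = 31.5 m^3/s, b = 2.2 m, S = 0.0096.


We use the wide-channel approximation y_n = (n*Q/(b*sqrt(S)))^(3/5).
sqrt(S) = sqrt(0.0096) = 0.09798.
Numerator: n*Q = 0.015 * 31.5 = 0.4725.
Denominator: b*sqrt(S) = 2.2 * 0.09798 = 0.215556.
arg = 2.192.
y_n = 2.192^(3/5) = 1.6014 m.

1.6014


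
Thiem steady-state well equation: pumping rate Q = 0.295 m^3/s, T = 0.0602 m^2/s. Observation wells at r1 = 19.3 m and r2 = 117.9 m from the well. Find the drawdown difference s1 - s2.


Thiem equation: s1 - s2 = Q/(2*pi*T) * ln(r2/r1).
ln(r2/r1) = ln(117.9/19.3) = 1.8097.
Q/(2*pi*T) = 0.295 / (2*pi*0.0602) = 0.295 / 0.3782 = 0.7799.
s1 - s2 = 0.7799 * 1.8097 = 1.4114 m.

1.4114


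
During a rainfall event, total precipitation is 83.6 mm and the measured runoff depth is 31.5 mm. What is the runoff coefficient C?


The runoff coefficient C = runoff depth / rainfall depth.
C = 31.5 / 83.6
  = 0.3768.

0.3768


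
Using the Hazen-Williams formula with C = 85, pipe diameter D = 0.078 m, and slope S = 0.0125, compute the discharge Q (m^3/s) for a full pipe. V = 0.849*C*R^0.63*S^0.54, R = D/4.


For a full circular pipe, R = D/4 = 0.078/4 = 0.0195 m.
V = 0.849 * 85 * 0.0195^0.63 * 0.0125^0.54
  = 0.849 * 85 * 0.083699 * 0.093828
  = 0.5667 m/s.
Pipe area A = pi*D^2/4 = pi*0.078^2/4 = 0.0048 m^2.
Q = A * V = 0.0048 * 0.5667 = 0.0027 m^3/s.

0.0027


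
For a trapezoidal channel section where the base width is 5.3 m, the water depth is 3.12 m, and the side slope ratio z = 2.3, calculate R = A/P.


For a trapezoidal section with side slope z:
A = (b + z*y)*y = (5.3 + 2.3*3.12)*3.12 = 38.925 m^2.
P = b + 2*y*sqrt(1 + z^2) = 5.3 + 2*3.12*sqrt(1 + 2.3^2) = 20.95 m.
R = A/P = 38.925 / 20.95 = 1.858 m.

1.858


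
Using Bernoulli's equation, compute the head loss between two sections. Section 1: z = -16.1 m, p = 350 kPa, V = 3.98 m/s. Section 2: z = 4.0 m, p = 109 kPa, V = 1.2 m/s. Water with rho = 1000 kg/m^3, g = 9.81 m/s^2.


Total head at each section: H = z + p/(rho*g) + V^2/(2g).
H1 = -16.1 + 350*1000/(1000*9.81) + 3.98^2/(2*9.81)
   = -16.1 + 35.678 + 0.8074
   = 20.385 m.
H2 = 4.0 + 109*1000/(1000*9.81) + 1.2^2/(2*9.81)
   = 4.0 + 11.111 + 0.0734
   = 15.185 m.
h_L = H1 - H2 = 20.385 - 15.185 = 5.201 m.

5.201


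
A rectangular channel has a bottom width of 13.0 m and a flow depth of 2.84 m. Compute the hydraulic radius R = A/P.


For a rectangular section:
Flow area A = b * y = 13.0 * 2.84 = 36.92 m^2.
Wetted perimeter P = b + 2y = 13.0 + 2*2.84 = 18.68 m.
Hydraulic radius R = A/P = 36.92 / 18.68 = 1.9764 m.

1.9764


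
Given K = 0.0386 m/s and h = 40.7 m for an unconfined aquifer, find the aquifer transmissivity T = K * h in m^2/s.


Transmissivity is defined as T = K * h.
T = 0.0386 * 40.7
  = 1.571 m^2/s.

1.571


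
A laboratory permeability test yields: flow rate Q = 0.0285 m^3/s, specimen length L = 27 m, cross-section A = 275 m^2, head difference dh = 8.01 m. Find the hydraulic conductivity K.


From K = Q*L / (A*dh):
Numerator: Q*L = 0.0285 * 27 = 0.7695.
Denominator: A*dh = 275 * 8.01 = 2202.75.
K = 0.7695 / 2202.75 = 0.000349 m/s.

0.000349


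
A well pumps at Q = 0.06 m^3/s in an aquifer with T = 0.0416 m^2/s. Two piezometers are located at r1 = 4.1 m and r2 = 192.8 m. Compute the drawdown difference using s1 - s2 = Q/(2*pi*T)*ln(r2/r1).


Thiem equation: s1 - s2 = Q/(2*pi*T) * ln(r2/r1).
ln(r2/r1) = ln(192.8/4.1) = 3.8507.
Q/(2*pi*T) = 0.06 / (2*pi*0.0416) = 0.06 / 0.2614 = 0.2296.
s1 - s2 = 0.2296 * 3.8507 = 0.8839 m.

0.8839


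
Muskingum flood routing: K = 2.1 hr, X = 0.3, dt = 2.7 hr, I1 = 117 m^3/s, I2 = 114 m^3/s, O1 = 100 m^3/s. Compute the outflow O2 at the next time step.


Muskingum coefficients:
denom = 2*K*(1-X) + dt = 2*2.1*(1-0.3) + 2.7 = 5.64.
C0 = (dt - 2*K*X)/denom = (2.7 - 2*2.1*0.3)/5.64 = 0.2553.
C1 = (dt + 2*K*X)/denom = (2.7 + 2*2.1*0.3)/5.64 = 0.7021.
C2 = (2*K*(1-X) - dt)/denom = 0.0426.
O2 = C0*I2 + C1*I1 + C2*O1
   = 0.2553*114 + 0.7021*117 + 0.0426*100
   = 115.51 m^3/s.

115.51


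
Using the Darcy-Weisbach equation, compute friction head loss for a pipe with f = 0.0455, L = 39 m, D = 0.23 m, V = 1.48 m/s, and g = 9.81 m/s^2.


Darcy-Weisbach equation: h_f = f * (L/D) * V^2/(2g).
f * L/D = 0.0455 * 39/0.23 = 7.7152.
V^2/(2g) = 1.48^2 / (2*9.81) = 2.1904 / 19.62 = 0.1116 m.
h_f = 7.7152 * 0.1116 = 0.861 m.

0.861


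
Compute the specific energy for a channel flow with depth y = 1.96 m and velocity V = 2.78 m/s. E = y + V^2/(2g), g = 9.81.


Specific energy E = y + V^2/(2g).
Velocity head = V^2/(2g) = 2.78^2 / (2*9.81) = 7.7284 / 19.62 = 0.3939 m.
E = 1.96 + 0.3939 = 2.3539 m.

2.3539


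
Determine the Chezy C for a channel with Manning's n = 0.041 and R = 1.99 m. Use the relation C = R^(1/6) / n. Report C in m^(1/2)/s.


The Chezy coefficient relates to Manning's n through C = R^(1/6) / n.
R^(1/6) = 1.99^(1/6) = 1.121525.
C = 1.121525 / 0.041 = 27.35 m^(1/2)/s.

27.35


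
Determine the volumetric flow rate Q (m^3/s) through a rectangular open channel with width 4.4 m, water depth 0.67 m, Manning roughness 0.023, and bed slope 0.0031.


For a rectangular channel, the cross-sectional area A = b * y = 4.4 * 0.67 = 2.95 m^2.
The wetted perimeter P = b + 2y = 4.4 + 2*0.67 = 5.74 m.
Hydraulic radius R = A/P = 2.95/5.74 = 0.5136 m.
Velocity V = (1/n)*R^(2/3)*S^(1/2) = (1/0.023)*0.5136^(2/3)*0.0031^(1/2) = 1.5525 m/s.
Discharge Q = A * V = 2.95 * 1.5525 = 4.577 m^3/s.

4.577


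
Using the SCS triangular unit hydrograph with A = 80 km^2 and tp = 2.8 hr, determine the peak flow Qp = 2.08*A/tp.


SCS formula: Qp = 2.08 * A / tp.
Qp = 2.08 * 80 / 2.8
   = 166.4 / 2.8
   = 59.43 m^3/s per cm.

59.43


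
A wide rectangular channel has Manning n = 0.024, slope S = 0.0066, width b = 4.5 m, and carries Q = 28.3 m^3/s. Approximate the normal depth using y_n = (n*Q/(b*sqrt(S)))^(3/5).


We use the wide-channel approximation y_n = (n*Q/(b*sqrt(S)))^(3/5).
sqrt(S) = sqrt(0.0066) = 0.08124.
Numerator: n*Q = 0.024 * 28.3 = 0.6792.
Denominator: b*sqrt(S) = 4.5 * 0.08124 = 0.36558.
arg = 1.8579.
y_n = 1.8579^(3/5) = 1.4501 m.

1.4501


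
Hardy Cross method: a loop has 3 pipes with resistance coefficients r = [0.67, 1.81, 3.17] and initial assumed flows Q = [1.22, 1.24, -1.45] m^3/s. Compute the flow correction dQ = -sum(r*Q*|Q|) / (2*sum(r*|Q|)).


Numerator terms (r*Q*|Q|): 0.67*1.22*|1.22| = 0.9972; 1.81*1.24*|1.24| = 2.7831; 3.17*-1.45*|-1.45| = -6.6649.
Sum of numerator = -2.8846.
Denominator terms (r*|Q|): 0.67*|1.22| = 0.8174; 1.81*|1.24| = 2.2444; 3.17*|-1.45| = 4.5965.
2 * sum of denominator = 2 * 7.6583 = 15.3166.
dQ = --2.8846 / 15.3166 = 0.1883 m^3/s.

0.1883


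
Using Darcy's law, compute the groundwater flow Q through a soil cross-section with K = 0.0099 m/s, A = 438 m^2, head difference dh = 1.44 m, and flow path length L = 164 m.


Darcy's law: Q = K * A * i, where i = dh/L.
Hydraulic gradient i = 1.44 / 164 = 0.00878.
Q = 0.0099 * 438 * 0.00878
  = 0.0381 m^3/s.

0.0381


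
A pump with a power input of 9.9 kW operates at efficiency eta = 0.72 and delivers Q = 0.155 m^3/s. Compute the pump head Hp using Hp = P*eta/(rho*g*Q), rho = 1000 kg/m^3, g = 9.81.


Pump head formula: Hp = P * eta / (rho * g * Q).
Numerator: P * eta = 9.9 * 1000 * 0.72 = 7128.0 W.
Denominator: rho * g * Q = 1000 * 9.81 * 0.155 = 1520.55.
Hp = 7128.0 / 1520.55 = 4.69 m.

4.69


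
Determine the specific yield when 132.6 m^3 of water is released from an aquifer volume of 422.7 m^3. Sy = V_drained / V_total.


Specific yield Sy = Volume drained / Total volume.
Sy = 132.6 / 422.7
   = 0.3137.

0.3137


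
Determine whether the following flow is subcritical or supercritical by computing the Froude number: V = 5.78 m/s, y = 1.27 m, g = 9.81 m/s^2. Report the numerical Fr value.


The Froude number is defined as Fr = V / sqrt(g*y).
g*y = 9.81 * 1.27 = 12.4587.
sqrt(g*y) = sqrt(12.4587) = 3.5297.
Fr = 5.78 / 3.5297 = 1.6375.
Since Fr > 1, the flow is supercritical.

1.6375


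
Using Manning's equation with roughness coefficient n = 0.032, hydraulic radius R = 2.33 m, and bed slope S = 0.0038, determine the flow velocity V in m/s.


Manning's equation gives V = (1/n) * R^(2/3) * S^(1/2).
First, compute R^(2/3) = 2.33^(2/3) = 1.7575.
Next, S^(1/2) = 0.0038^(1/2) = 0.061644.
Then 1/n = 1/0.032 = 31.25.
V = 31.25 * 1.7575 * 0.061644 = 3.3857 m/s.

3.3857


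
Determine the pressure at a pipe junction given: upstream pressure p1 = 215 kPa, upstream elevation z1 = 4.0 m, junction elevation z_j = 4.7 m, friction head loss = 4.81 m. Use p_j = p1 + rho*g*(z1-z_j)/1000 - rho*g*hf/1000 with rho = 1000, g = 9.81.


Junction pressure: p_j = p1 + rho*g*(z1 - z_j)/1000 - rho*g*hf/1000.
Elevation term = 1000*9.81*(4.0 - 4.7)/1000 = -6.867 kPa.
Friction term = 1000*9.81*4.81/1000 = 47.186 kPa.
p_j = 215 + -6.867 - 47.186 = 160.95 kPa.

160.95


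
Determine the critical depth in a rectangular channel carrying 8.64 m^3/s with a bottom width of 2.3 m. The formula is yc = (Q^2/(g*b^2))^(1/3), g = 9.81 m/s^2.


Using yc = (Q^2 / (g * b^2))^(1/3):
Q^2 = 8.64^2 = 74.65.
g * b^2 = 9.81 * 2.3^2 = 9.81 * 5.29 = 51.89.
Q^2 / (g*b^2) = 74.65 / 51.89 = 1.4386.
yc = 1.4386^(1/3) = 1.1288 m.

1.1288


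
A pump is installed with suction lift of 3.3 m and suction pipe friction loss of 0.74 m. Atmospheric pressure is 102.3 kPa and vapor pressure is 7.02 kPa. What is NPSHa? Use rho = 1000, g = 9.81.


NPSHa = p_atm/(rho*g) - z_s - hf_s - p_vap/(rho*g).
p_atm/(rho*g) = 102.3*1000 / (1000*9.81) = 10.428 m.
p_vap/(rho*g) = 7.02*1000 / (1000*9.81) = 0.716 m.
NPSHa = 10.428 - 3.3 - 0.74 - 0.716
      = 5.67 m.

5.67


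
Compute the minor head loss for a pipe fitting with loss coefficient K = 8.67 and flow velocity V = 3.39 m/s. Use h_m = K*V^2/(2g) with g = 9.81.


Minor loss formula: h_m = K * V^2/(2g).
V^2 = 3.39^2 = 11.4921.
V^2/(2g) = 11.4921 / 19.62 = 0.5857 m.
h_m = 8.67 * 0.5857 = 5.0783 m.

5.0783


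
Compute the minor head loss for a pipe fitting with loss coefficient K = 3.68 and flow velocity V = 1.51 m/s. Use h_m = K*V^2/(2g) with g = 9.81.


Minor loss formula: h_m = K * V^2/(2g).
V^2 = 1.51^2 = 2.2801.
V^2/(2g) = 2.2801 / 19.62 = 0.1162 m.
h_m = 3.68 * 0.1162 = 0.4277 m.

0.4277


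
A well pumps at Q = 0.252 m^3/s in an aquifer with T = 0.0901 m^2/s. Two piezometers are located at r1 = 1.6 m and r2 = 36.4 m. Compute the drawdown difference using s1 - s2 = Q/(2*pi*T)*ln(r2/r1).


Thiem equation: s1 - s2 = Q/(2*pi*T) * ln(r2/r1).
ln(r2/r1) = ln(36.4/1.6) = 3.1246.
Q/(2*pi*T) = 0.252 / (2*pi*0.0901) = 0.252 / 0.5661 = 0.4451.
s1 - s2 = 0.4451 * 3.1246 = 1.3909 m.

1.3909


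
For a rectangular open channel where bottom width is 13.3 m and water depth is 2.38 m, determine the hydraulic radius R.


For a rectangular section:
Flow area A = b * y = 13.3 * 2.38 = 31.65 m^2.
Wetted perimeter P = b + 2y = 13.3 + 2*2.38 = 18.06 m.
Hydraulic radius R = A/P = 31.65 / 18.06 = 1.7527 m.

1.7527


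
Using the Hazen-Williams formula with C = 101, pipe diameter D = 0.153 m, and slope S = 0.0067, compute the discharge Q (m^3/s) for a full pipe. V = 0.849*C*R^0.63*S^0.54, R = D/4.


For a full circular pipe, R = D/4 = 0.153/4 = 0.0382 m.
V = 0.849 * 101 * 0.0382^0.63 * 0.0067^0.54
  = 0.849 * 101 * 0.127955 * 0.067001
  = 0.7351 m/s.
Pipe area A = pi*D^2/4 = pi*0.153^2/4 = 0.0184 m^2.
Q = A * V = 0.0184 * 0.7351 = 0.0135 m^3/s.

0.0135


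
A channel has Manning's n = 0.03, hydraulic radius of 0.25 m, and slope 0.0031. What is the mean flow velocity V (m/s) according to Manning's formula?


Manning's equation gives V = (1/n) * R^(2/3) * S^(1/2).
First, compute R^(2/3) = 0.25^(2/3) = 0.3969.
Next, S^(1/2) = 0.0031^(1/2) = 0.055678.
Then 1/n = 1/0.03 = 33.33.
V = 33.33 * 0.3969 * 0.055678 = 0.7365 m/s.

0.7365


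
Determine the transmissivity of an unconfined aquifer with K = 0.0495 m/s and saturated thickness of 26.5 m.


Transmissivity is defined as T = K * h.
T = 0.0495 * 26.5
  = 1.3117 m^2/s.

1.3117


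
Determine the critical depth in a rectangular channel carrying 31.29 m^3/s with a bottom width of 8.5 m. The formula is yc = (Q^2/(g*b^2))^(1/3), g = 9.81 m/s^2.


Using yc = (Q^2 / (g * b^2))^(1/3):
Q^2 = 31.29^2 = 979.06.
g * b^2 = 9.81 * 8.5^2 = 9.81 * 72.25 = 708.77.
Q^2 / (g*b^2) = 979.06 / 708.77 = 1.3814.
yc = 1.3814^(1/3) = 1.1137 m.

1.1137


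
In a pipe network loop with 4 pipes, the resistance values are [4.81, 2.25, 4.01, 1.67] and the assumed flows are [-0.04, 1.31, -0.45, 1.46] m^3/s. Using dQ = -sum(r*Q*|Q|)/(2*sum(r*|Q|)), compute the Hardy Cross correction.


Numerator terms (r*Q*|Q|): 4.81*-0.04*|-0.04| = -0.0077; 2.25*1.31*|1.31| = 3.8612; 4.01*-0.45*|-0.45| = -0.812; 1.67*1.46*|1.46| = 3.5598.
Sum of numerator = 6.6013.
Denominator terms (r*|Q|): 4.81*|-0.04| = 0.1924; 2.25*|1.31| = 2.9475; 4.01*|-0.45| = 1.8045; 1.67*|1.46| = 2.4382.
2 * sum of denominator = 2 * 7.3826 = 14.7652.
dQ = -6.6013 / 14.7652 = -0.4471 m^3/s.

-0.4471


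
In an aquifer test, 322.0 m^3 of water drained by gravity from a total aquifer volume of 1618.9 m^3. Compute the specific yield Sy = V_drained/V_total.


Specific yield Sy = Volume drained / Total volume.
Sy = 322.0 / 1618.9
   = 0.1989.

0.1989


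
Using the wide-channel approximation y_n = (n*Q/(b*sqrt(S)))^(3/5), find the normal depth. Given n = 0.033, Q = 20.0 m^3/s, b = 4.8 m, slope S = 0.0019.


We use the wide-channel approximation y_n = (n*Q/(b*sqrt(S)))^(3/5).
sqrt(S) = sqrt(0.0019) = 0.043589.
Numerator: n*Q = 0.033 * 20.0 = 0.66.
Denominator: b*sqrt(S) = 4.8 * 0.043589 = 0.209227.
arg = 3.1545.
y_n = 3.1545^(3/5) = 1.9923 m.

1.9923


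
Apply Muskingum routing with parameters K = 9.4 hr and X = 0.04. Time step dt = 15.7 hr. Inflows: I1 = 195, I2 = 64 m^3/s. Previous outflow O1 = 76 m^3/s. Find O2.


Muskingum coefficients:
denom = 2*K*(1-X) + dt = 2*9.4*(1-0.04) + 15.7 = 33.748.
C0 = (dt - 2*K*X)/denom = (15.7 - 2*9.4*0.04)/33.748 = 0.4429.
C1 = (dt + 2*K*X)/denom = (15.7 + 2*9.4*0.04)/33.748 = 0.4875.
C2 = (2*K*(1-X) - dt)/denom = 0.0696.
O2 = C0*I2 + C1*I1 + C2*O1
   = 0.4429*64 + 0.4875*195 + 0.0696*76
   = 128.7 m^3/s.

128.7


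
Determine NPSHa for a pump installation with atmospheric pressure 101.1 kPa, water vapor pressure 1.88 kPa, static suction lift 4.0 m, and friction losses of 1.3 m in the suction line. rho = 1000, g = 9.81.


NPSHa = p_atm/(rho*g) - z_s - hf_s - p_vap/(rho*g).
p_atm/(rho*g) = 101.1*1000 / (1000*9.81) = 10.306 m.
p_vap/(rho*g) = 1.88*1000 / (1000*9.81) = 0.192 m.
NPSHa = 10.306 - 4.0 - 1.3 - 0.192
      = 4.81 m.

4.81


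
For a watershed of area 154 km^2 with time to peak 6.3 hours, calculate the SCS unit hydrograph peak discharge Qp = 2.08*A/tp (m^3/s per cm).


SCS formula: Qp = 2.08 * A / tp.
Qp = 2.08 * 154 / 6.3
   = 320.32 / 6.3
   = 50.84 m^3/s per cm.

50.84


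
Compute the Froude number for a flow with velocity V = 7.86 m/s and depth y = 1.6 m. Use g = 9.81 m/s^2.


The Froude number is defined as Fr = V / sqrt(g*y).
g*y = 9.81 * 1.6 = 15.696.
sqrt(g*y) = sqrt(15.696) = 3.9618.
Fr = 7.86 / 3.9618 = 1.9839.

1.9839


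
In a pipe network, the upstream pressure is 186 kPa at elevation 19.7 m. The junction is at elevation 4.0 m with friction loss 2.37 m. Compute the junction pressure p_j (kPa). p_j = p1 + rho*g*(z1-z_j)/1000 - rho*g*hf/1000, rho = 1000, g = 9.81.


Junction pressure: p_j = p1 + rho*g*(z1 - z_j)/1000 - rho*g*hf/1000.
Elevation term = 1000*9.81*(19.7 - 4.0)/1000 = 154.017 kPa.
Friction term = 1000*9.81*2.37/1000 = 23.25 kPa.
p_j = 186 + 154.017 - 23.25 = 316.77 kPa.

316.77


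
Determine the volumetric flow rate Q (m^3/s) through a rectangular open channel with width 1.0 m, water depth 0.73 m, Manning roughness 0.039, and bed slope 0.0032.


For a rectangular channel, the cross-sectional area A = b * y = 1.0 * 0.73 = 0.73 m^2.
The wetted perimeter P = b + 2y = 1.0 + 2*0.73 = 2.46 m.
Hydraulic radius R = A/P = 0.73/2.46 = 0.2967 m.
Velocity V = (1/n)*R^(2/3)*S^(1/2) = (1/0.039)*0.2967^(2/3)*0.0032^(1/2) = 0.6453 m/s.
Discharge Q = A * V = 0.73 * 0.6453 = 0.471 m^3/s.

0.471


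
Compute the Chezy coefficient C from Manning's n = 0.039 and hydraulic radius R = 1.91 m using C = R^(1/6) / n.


The Chezy coefficient relates to Manning's n through C = R^(1/6) / n.
R^(1/6) = 1.91^(1/6) = 1.113881.
C = 1.113881 / 0.039 = 28.56 m^(1/2)/s.

28.56


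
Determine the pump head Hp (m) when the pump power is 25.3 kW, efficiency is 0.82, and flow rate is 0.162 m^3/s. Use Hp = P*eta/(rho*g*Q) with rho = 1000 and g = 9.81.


Pump head formula: Hp = P * eta / (rho * g * Q).
Numerator: P * eta = 25.3 * 1000 * 0.82 = 20746.0 W.
Denominator: rho * g * Q = 1000 * 9.81 * 0.162 = 1589.22.
Hp = 20746.0 / 1589.22 = 13.05 m.

13.05


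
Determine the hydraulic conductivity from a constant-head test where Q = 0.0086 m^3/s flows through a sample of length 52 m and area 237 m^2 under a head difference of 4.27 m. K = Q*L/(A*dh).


From K = Q*L / (A*dh):
Numerator: Q*L = 0.0086 * 52 = 0.4472.
Denominator: A*dh = 237 * 4.27 = 1011.99.
K = 0.4472 / 1011.99 = 0.000442 m/s.

0.000442


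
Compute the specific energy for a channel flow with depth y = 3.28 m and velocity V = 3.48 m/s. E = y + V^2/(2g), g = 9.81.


Specific energy E = y + V^2/(2g).
Velocity head = V^2/(2g) = 3.48^2 / (2*9.81) = 12.1104 / 19.62 = 0.6172 m.
E = 3.28 + 0.6172 = 3.8972 m.

3.8972


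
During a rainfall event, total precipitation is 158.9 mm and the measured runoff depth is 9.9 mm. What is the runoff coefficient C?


The runoff coefficient C = runoff depth / rainfall depth.
C = 9.9 / 158.9
  = 0.0623.

0.0623
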